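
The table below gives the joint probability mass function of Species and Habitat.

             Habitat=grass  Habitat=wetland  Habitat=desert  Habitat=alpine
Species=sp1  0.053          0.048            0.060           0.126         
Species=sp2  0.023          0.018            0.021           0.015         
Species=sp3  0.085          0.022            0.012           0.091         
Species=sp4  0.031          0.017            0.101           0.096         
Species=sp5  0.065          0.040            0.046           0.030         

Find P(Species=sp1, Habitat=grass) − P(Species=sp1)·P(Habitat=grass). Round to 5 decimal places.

P(Species=sp1) = 0.053 + 0.048 + 0.060 + 0.126 = 0.287.
P(Habitat=grass) = 0.053 + 0.023 + 0.085 + 0.031 + 0.065 = 0.257.
P(Species=sp1, Habitat=grass) − P(Species=sp1)P(Habitat=grass) = 0.053 − 0.287×0.257 = -0.02076.

-0.02076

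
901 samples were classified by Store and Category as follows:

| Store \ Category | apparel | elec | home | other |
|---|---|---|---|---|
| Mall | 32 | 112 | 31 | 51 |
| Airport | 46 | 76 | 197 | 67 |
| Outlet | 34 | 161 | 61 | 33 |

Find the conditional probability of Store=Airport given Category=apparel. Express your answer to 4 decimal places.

Total with Category=apparel: 32 + 46 + 34 = 112.
P(Store=Airport | Category=apparel) = 46/112 = 0.4107.

0.4107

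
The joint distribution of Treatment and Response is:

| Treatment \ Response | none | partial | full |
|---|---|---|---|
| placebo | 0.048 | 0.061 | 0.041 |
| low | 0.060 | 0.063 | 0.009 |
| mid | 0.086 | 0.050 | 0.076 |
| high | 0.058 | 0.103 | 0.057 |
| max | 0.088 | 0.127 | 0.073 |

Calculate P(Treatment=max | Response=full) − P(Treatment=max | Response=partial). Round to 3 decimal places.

-0.029

P(Response=full) = 0.041 + 0.009 + 0.076 + 0.057 + 0.073 = 0.256; P(Treatment=max | Response=full) = 0.073/0.256 = 0.2852.
P(Response=partial) = 0.061 + 0.063 + 0.050 + 0.103 + 0.127 = 0.404; P(Treatment=max | Response=partial) = 0.127/0.404 = 0.3144.
Difference = -0.029.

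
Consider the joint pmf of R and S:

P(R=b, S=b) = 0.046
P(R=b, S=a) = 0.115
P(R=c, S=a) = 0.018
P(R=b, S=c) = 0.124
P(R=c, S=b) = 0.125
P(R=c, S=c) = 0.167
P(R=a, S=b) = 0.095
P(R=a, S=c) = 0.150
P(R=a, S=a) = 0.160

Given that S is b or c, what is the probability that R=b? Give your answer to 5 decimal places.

0.24045

P(S=b) = 0.095 + 0.046 + 0.125 = 0.266.
P(S=c) = 0.150 + 0.124 + 0.167 = 0.441.
P(S ∈ {b, c}) = 0.266 + 0.441 = 0.707; P(R=b, S ∈ {b, c}) = 0.046 + 0.124 = 0.170.
P(R=b | S ∈ {b, c}) = 0.170/0.707 = 0.24045.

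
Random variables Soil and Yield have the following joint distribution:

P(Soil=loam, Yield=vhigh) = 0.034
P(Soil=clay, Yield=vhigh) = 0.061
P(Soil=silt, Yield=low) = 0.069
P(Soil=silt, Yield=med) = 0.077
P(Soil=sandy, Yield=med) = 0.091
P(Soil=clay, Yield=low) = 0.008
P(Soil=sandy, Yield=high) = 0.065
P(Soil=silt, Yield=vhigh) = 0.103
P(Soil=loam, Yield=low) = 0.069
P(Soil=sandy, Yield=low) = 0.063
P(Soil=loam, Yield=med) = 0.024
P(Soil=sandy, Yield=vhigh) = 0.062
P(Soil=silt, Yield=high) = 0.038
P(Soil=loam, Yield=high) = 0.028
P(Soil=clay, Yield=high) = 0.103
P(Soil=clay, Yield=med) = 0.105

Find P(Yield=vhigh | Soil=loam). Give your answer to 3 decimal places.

P(Soil=loam) = 0.069 + 0.024 + 0.028 + 0.034 = 0.155.
P(Yield=vhigh | Soil=loam) = 0.034/0.155 = 0.219.

0.219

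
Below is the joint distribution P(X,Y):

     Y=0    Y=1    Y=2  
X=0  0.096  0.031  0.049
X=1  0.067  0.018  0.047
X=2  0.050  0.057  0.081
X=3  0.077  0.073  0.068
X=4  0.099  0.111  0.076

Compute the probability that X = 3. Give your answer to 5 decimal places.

P(X=3) = 0.077 + 0.073 + 0.068 = 0.218.

0.21800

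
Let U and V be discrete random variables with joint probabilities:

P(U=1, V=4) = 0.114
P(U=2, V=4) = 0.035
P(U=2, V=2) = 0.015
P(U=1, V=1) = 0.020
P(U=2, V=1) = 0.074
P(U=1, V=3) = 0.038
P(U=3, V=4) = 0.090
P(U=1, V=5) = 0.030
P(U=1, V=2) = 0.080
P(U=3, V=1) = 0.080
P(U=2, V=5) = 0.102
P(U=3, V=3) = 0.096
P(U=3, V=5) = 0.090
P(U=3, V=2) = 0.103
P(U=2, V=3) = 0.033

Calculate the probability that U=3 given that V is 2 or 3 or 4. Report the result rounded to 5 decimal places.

P(V=2) = 0.080 + 0.015 + 0.103 = 0.198.
P(V=3) = 0.038 + 0.033 + 0.096 = 0.167.
P(V=4) = 0.114 + 0.035 + 0.090 = 0.239.
P(V ∈ {2, 3, 4}) = 0.198 + 0.167 + 0.239 = 0.604; P(U=3, V ∈ {2, 3, 4}) = 0.103 + 0.096 + 0.090 = 0.289.
P(U=3 | V ∈ {2, 3, 4}) = 0.289/0.604 = 0.47848.

0.47848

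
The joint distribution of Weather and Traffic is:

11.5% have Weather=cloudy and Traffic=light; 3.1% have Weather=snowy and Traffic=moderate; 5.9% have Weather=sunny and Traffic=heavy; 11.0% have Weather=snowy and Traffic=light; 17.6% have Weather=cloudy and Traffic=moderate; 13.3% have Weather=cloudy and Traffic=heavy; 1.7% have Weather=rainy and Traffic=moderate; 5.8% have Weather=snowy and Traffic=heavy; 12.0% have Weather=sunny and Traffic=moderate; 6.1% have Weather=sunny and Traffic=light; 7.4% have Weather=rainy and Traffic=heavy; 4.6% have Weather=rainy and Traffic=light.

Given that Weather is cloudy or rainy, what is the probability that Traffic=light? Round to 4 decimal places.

P(Weather=cloudy) = 0.115 + 0.176 + 0.133 = 0.424.
P(Weather=rainy) = 0.046 + 0.017 + 0.074 = 0.137.
P(Weather ∈ {cloudy, rainy}) = 0.424 + 0.137 = 0.561; P(Traffic=light, Weather ∈ {cloudy, rainy}) = 0.115 + 0.046 = 0.161.
P(Traffic=light | Weather ∈ {cloudy, rainy}) = 0.161/0.561 = 0.2870.

0.2870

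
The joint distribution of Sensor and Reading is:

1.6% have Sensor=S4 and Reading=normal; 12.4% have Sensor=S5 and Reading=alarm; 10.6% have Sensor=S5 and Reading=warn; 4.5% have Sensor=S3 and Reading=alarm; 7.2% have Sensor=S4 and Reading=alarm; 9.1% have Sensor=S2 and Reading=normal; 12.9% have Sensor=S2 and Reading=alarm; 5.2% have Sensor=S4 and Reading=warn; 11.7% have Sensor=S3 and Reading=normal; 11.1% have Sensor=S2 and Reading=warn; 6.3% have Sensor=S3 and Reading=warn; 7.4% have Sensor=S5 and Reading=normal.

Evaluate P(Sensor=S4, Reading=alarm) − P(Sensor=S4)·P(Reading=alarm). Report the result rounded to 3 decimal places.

0.020

P(Sensor=S4) = 0.016 + 0.052 + 0.072 = 0.140.
P(Reading=alarm) = 0.129 + 0.045 + 0.072 + 0.124 = 0.370.
P(Sensor=S4, Reading=alarm) − P(Sensor=S4)P(Reading=alarm) = 0.072 − 0.140×0.370 = 0.020.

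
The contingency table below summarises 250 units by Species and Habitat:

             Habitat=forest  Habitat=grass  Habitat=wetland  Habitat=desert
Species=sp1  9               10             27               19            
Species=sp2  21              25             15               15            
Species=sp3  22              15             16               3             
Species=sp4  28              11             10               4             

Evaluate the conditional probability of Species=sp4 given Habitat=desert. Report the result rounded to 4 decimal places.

Total with Habitat=desert: 19 + 15 + 3 + 4 = 41.
P(Species=sp4 | Habitat=desert) = 4/41 = 0.0976.

0.0976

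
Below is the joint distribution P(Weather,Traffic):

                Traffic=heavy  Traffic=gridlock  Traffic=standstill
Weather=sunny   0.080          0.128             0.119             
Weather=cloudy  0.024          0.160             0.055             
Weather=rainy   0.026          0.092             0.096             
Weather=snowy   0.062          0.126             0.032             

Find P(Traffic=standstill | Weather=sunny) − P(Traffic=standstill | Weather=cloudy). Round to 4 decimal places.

P(Weather=sunny) = 0.080 + 0.128 + 0.119 = 0.327; P(Traffic=standstill | Weather=sunny) = 0.119/0.327 = 0.36391.
P(Weather=cloudy) = 0.024 + 0.160 + 0.055 = 0.239; P(Traffic=standstill | Weather=cloudy) = 0.055/0.239 = 0.23013.
Difference = 0.1338.

0.1338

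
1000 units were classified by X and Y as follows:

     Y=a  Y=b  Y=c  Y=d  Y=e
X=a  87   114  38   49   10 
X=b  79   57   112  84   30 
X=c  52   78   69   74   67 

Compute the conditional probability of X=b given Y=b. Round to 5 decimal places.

Total with Y=b: 114 + 57 + 78 = 249.
P(X=b | Y=b) = 57/249 = 0.22892.

0.22892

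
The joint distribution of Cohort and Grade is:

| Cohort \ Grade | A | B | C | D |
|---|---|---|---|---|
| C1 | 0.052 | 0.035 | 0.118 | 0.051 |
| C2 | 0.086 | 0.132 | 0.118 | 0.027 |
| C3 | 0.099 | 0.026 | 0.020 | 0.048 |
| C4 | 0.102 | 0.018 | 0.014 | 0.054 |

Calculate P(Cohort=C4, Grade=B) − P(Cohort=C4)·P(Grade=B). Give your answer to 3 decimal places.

-0.022

P(Cohort=C4) = 0.102 + 0.018 + 0.014 + 0.054 = 0.188.
P(Grade=B) = 0.035 + 0.132 + 0.026 + 0.018 = 0.211.
P(Cohort=C4, Grade=B) − P(Cohort=C4)P(Grade=B) = 0.018 − 0.188×0.211 = -0.022.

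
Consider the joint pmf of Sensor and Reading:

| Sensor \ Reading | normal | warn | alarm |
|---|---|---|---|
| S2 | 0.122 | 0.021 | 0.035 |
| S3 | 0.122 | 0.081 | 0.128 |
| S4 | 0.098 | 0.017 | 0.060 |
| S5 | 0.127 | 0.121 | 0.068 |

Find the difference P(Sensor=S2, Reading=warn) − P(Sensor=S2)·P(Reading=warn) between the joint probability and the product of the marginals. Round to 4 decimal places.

P(Sensor=S2) = 0.122 + 0.021 + 0.035 = 0.178.
P(Reading=warn) = 0.021 + 0.081 + 0.017 + 0.121 = 0.240.
P(Sensor=S2, Reading=warn) − P(Sensor=S2)P(Reading=warn) = 0.021 − 0.178×0.240 = -0.0217.

-0.0217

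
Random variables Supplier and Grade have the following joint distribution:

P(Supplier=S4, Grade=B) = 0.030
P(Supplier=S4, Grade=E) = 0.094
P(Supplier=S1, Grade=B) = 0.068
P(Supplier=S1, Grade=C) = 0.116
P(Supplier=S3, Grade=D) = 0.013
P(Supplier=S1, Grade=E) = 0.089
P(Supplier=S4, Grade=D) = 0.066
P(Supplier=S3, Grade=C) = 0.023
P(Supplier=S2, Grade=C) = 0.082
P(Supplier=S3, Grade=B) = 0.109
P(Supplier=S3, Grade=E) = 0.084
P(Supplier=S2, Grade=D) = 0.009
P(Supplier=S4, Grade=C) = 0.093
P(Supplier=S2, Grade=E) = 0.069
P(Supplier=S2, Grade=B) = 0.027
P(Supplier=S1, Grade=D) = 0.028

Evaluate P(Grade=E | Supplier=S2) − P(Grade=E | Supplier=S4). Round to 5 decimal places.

0.03683

P(Supplier=S2) = 0.027 + 0.082 + 0.009 + 0.069 = 0.187; P(Grade=E | Supplier=S2) = 0.069/0.187 = 0.368984.
P(Supplier=S4) = 0.030 + 0.093 + 0.066 + 0.094 = 0.283; P(Grade=E | Supplier=S4) = 0.094/0.283 = 0.332155.
Difference = 0.03683.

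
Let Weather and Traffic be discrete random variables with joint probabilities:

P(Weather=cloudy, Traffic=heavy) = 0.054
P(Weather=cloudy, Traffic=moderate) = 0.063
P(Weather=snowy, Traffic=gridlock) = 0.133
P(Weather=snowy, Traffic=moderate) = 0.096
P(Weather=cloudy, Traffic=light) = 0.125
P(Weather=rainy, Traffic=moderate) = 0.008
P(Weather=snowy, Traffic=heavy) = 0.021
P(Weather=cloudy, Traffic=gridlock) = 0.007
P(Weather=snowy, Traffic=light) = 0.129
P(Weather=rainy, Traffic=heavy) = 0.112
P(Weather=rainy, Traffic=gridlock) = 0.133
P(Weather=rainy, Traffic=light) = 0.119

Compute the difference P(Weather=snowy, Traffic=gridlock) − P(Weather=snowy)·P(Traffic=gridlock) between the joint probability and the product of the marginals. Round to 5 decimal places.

P(Weather=snowy) = 0.129 + 0.096 + 0.021 + 0.133 = 0.379.
P(Traffic=gridlock) = 0.007 + 0.133 + 0.133 = 0.273.
P(Weather=snowy, Traffic=gridlock) − P(Weather=snowy)P(Traffic=gridlock) = 0.133 − 0.379×0.273 = 0.02953.

0.02953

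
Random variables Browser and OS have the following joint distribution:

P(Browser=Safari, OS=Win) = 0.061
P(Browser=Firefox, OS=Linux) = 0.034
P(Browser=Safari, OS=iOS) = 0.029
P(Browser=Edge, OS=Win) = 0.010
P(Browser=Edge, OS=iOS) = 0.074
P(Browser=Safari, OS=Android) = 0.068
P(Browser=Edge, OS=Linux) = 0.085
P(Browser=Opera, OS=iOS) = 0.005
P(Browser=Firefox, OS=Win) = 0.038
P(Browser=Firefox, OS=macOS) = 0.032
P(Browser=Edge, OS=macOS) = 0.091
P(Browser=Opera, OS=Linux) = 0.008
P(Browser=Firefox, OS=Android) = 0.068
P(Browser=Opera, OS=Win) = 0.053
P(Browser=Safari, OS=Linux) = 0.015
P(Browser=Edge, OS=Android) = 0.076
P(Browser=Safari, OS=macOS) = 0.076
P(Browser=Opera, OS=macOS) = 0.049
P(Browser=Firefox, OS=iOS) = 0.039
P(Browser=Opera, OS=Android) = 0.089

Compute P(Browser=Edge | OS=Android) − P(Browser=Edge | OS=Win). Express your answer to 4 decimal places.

0.1908

P(OS=Android) = 0.068 + 0.068 + 0.076 + 0.089 = 0.301; P(Browser=Edge | OS=Android) = 0.076/0.301 = 0.25249.
P(OS=Win) = 0.038 + 0.061 + 0.010 + 0.053 = 0.162; P(Browser=Edge | OS=Win) = 0.010/0.162 = 0.06173.
Difference = 0.1908.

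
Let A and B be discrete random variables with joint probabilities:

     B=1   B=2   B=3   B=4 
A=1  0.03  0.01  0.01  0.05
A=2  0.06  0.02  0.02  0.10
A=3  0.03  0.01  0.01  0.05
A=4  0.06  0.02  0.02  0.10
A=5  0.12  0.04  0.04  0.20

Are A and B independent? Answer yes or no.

yes

Every cell satisfies P(A,B) = P(A)·P(B). For instance P(A=4) = 0.20, P(B=4) = 0.50, and 0.20×0.50 = 0.10 matches the joint entry. So A and B are independent.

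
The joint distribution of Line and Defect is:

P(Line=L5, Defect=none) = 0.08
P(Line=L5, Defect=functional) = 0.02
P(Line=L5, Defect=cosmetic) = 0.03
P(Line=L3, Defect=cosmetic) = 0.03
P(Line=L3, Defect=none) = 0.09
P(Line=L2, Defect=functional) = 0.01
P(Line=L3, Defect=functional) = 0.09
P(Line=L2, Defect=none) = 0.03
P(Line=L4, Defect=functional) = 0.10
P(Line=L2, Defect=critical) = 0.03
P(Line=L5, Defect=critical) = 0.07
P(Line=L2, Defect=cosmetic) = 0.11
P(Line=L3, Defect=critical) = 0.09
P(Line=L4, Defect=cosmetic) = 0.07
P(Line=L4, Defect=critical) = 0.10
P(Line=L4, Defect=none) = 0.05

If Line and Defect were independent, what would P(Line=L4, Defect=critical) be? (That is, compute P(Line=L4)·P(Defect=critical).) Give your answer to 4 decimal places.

0.0928

P(Line=L4) = 0.05 + 0.07 + 0.10 + 0.10 = 0.32.
P(Defect=critical) = 0.03 + 0.09 + 0.10 + 0.07 = 0.29.
Product: 0.32 × 0.29 = 0.0928.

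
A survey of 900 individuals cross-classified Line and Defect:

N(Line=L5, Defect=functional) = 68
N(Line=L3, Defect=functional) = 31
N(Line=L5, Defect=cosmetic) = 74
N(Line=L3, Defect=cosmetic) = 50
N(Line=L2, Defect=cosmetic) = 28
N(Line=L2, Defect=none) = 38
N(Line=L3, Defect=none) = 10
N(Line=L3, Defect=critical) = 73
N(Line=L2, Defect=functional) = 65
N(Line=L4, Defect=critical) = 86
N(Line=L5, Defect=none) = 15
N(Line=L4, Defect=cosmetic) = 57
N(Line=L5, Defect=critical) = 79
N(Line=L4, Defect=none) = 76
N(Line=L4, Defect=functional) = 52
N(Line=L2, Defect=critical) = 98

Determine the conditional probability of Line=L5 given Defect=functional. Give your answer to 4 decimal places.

0.3148

Total with Defect=functional: 65 + 31 + 52 + 68 = 216.
P(Line=L5 | Defect=functional) = 68/216 = 0.3148.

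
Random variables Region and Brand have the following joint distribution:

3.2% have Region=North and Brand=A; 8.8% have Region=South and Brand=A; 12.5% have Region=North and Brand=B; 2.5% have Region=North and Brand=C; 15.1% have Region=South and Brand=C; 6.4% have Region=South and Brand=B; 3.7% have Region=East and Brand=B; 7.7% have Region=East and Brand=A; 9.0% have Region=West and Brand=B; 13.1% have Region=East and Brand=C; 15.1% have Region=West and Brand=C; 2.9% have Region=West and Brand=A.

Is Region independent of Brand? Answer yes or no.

P(Region=North) = 0.182 and P(Brand=B) = 0.316, so their product is 0.05751, but P(Region=North, Brand=B) = 0.125. Since these differ, Region and Brand are not independent.

no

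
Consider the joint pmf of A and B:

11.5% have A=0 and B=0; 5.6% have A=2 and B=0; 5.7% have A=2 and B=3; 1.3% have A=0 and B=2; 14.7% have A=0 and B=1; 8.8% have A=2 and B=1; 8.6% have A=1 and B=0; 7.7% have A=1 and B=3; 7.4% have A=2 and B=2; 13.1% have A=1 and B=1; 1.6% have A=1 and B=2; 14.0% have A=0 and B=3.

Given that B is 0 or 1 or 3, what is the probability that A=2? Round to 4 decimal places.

P(B=0) = 0.115 + 0.086 + 0.056 = 0.257.
P(B=1) = 0.147 + 0.131 + 0.088 = 0.366.
P(B=3) = 0.140 + 0.077 + 0.057 = 0.274.
P(B ∈ {0, 1, 3}) = 0.257 + 0.366 + 0.274 = 0.897; P(A=2, B ∈ {0, 1, 3}) = 0.056 + 0.088 + 0.057 = 0.201.
P(A=2 | B ∈ {0, 1, 3}) = 0.201/0.897 = 0.2241.

0.2241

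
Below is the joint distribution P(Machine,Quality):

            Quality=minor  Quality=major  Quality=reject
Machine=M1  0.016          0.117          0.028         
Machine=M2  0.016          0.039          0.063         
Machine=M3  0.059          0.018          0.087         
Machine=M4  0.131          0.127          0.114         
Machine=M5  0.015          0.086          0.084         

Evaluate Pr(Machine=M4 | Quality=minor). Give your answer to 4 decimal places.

P(Quality=minor) = 0.016 + 0.016 + 0.059 + 0.131 + 0.015 = 0.237.
P(Machine=M4 | Quality=minor) = 0.131/0.237 = 0.5527.

0.5527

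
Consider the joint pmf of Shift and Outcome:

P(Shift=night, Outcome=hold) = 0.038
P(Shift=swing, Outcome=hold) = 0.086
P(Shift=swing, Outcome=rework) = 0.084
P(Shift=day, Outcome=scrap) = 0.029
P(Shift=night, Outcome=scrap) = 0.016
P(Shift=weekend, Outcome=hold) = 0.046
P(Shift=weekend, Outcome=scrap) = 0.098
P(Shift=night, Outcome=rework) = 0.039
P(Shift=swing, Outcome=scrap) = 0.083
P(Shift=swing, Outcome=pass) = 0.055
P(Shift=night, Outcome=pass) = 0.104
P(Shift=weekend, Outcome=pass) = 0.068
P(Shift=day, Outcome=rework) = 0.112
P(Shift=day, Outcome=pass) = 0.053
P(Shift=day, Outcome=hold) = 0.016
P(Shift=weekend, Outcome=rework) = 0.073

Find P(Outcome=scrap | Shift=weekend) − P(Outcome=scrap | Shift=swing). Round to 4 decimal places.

0.0744

P(Shift=weekend) = 0.068 + 0.073 + 0.098 + 0.046 = 0.285; P(Outcome=scrap | Shift=weekend) = 0.098/0.285 = 0.34386.
P(Shift=swing) = 0.055 + 0.084 + 0.083 + 0.086 = 0.308; P(Outcome=scrap | Shift=swing) = 0.083/0.308 = 0.26948.
Difference = 0.0744.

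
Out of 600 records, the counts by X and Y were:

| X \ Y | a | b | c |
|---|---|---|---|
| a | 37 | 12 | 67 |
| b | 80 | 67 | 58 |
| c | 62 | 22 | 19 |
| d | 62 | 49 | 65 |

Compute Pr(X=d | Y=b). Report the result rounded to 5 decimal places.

0.32667

Total with Y=b: 12 + 67 + 22 + 49 = 150.
P(X=d | Y=b) = 49/150 = 0.32667.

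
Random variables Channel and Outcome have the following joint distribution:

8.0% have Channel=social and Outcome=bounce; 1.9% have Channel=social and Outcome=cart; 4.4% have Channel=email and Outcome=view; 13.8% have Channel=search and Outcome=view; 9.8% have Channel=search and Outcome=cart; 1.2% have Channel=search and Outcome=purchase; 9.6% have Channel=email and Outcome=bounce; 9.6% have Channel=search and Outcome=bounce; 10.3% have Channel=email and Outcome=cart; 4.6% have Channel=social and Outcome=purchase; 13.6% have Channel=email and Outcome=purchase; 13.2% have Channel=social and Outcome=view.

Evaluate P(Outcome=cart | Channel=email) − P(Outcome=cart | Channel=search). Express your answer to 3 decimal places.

P(Channel=email) = 0.096 + 0.044 + 0.103 + 0.136 = 0.379; P(Outcome=cart | Channel=email) = 0.103/0.379 = 0.2718.
P(Channel=search) = 0.096 + 0.138 + 0.098 + 0.012 = 0.344; P(Outcome=cart | Channel=search) = 0.098/0.344 = 0.2849.
Difference = -0.013.

-0.013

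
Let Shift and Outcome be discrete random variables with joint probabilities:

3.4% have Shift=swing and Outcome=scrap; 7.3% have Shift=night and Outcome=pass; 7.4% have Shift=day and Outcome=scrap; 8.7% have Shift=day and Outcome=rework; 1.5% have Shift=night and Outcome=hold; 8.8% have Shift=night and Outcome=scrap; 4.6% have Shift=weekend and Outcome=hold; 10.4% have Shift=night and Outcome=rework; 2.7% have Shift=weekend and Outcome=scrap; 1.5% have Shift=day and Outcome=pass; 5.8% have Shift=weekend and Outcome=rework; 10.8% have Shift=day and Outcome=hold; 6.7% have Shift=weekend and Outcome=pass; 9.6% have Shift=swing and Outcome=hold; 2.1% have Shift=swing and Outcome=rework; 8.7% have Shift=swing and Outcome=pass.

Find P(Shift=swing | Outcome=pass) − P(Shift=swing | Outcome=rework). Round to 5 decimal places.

0.28173

P(Outcome=pass) = 0.015 + 0.087 + 0.073 + 0.067 = 0.242; P(Shift=swing | Outcome=pass) = 0.087/0.242 = 0.359504.
P(Outcome=rework) = 0.087 + 0.021 + 0.104 + 0.058 = 0.270; P(Shift=swing | Outcome=rework) = 0.021/0.270 = 0.077778.
Difference = 0.28173.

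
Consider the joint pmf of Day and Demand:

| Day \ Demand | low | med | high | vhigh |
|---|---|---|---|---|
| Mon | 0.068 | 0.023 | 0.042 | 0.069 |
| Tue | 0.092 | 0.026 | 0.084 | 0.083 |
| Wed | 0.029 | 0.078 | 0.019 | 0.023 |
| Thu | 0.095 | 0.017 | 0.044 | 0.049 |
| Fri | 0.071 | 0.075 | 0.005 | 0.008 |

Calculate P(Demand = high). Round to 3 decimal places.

0.194

P(Demand=high) = 0.042 + 0.084 + 0.019 + 0.044 + 0.005 = 0.194.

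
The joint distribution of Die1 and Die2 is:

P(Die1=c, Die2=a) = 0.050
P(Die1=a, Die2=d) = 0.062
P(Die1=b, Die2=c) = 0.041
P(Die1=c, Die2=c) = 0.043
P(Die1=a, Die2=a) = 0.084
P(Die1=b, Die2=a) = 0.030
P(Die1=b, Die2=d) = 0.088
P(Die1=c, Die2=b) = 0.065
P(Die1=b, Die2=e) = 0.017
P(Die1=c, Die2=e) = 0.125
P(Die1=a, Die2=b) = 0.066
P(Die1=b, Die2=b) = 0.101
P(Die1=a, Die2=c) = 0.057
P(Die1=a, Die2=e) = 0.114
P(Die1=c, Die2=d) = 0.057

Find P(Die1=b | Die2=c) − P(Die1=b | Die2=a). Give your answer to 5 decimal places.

0.10785

P(Die2=c) = 0.057 + 0.041 + 0.043 = 0.141; P(Die1=b | Die2=c) = 0.041/0.141 = 0.290780.
P(Die2=a) = 0.084 + 0.030 + 0.050 = 0.164; P(Die1=b | Die2=a) = 0.030/0.164 = 0.182927.
Difference = 0.10785.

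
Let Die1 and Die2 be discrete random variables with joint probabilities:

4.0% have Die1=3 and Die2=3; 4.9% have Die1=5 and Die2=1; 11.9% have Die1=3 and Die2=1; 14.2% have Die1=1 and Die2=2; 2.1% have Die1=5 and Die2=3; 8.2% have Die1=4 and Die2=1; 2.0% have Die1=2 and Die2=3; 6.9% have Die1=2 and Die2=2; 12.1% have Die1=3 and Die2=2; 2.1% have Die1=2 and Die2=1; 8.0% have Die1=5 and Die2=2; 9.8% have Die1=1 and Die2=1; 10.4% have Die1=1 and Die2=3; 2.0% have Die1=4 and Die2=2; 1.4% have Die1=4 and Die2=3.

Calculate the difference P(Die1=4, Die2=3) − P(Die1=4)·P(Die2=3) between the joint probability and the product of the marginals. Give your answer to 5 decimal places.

-0.00908

P(Die1=4) = 0.082 + 0.020 + 0.014 = 0.116.
P(Die2=3) = 0.104 + 0.020 + 0.040 + 0.014 + 0.021 = 0.199.
P(Die1=4, Die2=3) − P(Die1=4)P(Die2=3) = 0.014 − 0.116×0.199 = -0.00908.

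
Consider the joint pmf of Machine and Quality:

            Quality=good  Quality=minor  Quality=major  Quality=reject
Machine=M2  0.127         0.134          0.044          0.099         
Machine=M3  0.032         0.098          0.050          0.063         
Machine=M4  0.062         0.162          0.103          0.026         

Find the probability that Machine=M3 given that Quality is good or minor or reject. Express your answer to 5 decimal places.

0.24035

P(Quality=good) = 0.127 + 0.032 + 0.062 = 0.221.
P(Quality=minor) = 0.134 + 0.098 + 0.162 = 0.394.
P(Quality=reject) = 0.099 + 0.063 + 0.026 = 0.188.
P(Quality ∈ {good, minor, reject}) = 0.221 + 0.394 + 0.188 = 0.803; P(Machine=M3, Quality ∈ {good, minor, reject}) = 0.032 + 0.098 + 0.063 = 0.193.
P(Machine=M3 | Quality ∈ {good, minor, reject}) = 0.193/0.803 = 0.24035.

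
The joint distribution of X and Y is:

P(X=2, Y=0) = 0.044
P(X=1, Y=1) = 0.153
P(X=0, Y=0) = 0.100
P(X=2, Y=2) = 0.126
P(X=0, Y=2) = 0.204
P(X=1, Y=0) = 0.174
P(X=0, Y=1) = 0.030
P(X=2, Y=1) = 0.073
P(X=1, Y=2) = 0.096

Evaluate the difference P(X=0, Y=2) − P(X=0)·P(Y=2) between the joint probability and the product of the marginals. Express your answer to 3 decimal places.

0.062

P(X=0) = 0.100 + 0.030 + 0.204 = 0.334.
P(Y=2) = 0.204 + 0.096 + 0.126 = 0.426.
P(X=0, Y=2) − P(X=0)P(Y=2) = 0.204 − 0.334×0.426 = 0.062.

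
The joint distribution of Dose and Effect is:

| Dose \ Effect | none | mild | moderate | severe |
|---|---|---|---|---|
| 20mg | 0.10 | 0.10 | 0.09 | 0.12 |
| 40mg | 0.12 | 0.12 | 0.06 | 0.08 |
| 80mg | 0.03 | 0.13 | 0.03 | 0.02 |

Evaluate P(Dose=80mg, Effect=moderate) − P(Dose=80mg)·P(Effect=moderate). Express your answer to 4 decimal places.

P(Dose=80mg) = 0.03 + 0.13 + 0.03 + 0.02 = 0.21.
P(Effect=moderate) = 0.09 + 0.06 + 0.03 = 0.18.
P(Dose=80mg, Effect=moderate) − P(Dose=80mg)P(Effect=moderate) = 0.03 − 0.21×0.18 = -0.0078.

-0.0078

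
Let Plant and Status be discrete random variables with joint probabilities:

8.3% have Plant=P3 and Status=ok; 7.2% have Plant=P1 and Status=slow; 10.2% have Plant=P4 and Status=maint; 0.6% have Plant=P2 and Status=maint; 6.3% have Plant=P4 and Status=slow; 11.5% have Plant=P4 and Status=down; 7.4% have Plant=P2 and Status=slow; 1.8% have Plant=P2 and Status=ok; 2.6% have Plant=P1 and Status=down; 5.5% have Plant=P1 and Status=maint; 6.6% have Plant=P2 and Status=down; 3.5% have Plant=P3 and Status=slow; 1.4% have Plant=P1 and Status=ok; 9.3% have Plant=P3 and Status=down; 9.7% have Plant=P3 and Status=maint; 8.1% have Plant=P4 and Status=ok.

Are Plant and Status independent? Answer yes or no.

P(Plant=P3) = 0.308 and P(Status=slow) = 0.244, so their product is 0.07515, but P(Plant=P3, Status=slow) = 0.035. Since these differ, Plant and Status are not independent.

no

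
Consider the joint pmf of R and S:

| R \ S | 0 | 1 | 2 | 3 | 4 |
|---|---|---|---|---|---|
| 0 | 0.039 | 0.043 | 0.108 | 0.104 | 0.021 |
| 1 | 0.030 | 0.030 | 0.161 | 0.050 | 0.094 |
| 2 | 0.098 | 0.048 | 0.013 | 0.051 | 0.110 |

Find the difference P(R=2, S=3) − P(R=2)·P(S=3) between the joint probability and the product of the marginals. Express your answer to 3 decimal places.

-0.015

P(R=2) = 0.098 + 0.048 + 0.013 + 0.051 + 0.110 = 0.320.
P(S=3) = 0.104 + 0.050 + 0.051 = 0.205.
P(R=2, S=3) − P(R=2)P(S=3) = 0.051 − 0.320×0.205 = -0.015.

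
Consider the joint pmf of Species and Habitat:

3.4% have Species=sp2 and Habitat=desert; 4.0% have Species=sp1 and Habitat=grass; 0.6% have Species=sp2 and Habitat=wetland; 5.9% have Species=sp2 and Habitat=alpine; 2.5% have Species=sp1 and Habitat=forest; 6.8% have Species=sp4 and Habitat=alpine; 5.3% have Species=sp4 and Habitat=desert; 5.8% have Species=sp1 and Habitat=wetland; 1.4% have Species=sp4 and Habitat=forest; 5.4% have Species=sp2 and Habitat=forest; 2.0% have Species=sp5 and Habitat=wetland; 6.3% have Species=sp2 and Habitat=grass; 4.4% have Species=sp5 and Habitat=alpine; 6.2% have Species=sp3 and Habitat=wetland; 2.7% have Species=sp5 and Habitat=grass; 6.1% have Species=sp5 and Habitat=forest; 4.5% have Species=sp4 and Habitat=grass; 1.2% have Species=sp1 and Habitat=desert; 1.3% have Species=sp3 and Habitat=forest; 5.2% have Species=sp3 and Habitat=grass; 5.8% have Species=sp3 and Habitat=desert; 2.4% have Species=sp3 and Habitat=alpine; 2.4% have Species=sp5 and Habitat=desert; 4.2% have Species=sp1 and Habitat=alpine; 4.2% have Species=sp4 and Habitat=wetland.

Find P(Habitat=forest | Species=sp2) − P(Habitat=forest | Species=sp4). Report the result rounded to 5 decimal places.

0.18694

P(Species=sp2) = 0.054 + 0.063 + 0.006 + 0.034 + 0.059 = 0.216; P(Habitat=forest | Species=sp2) = 0.054/0.216 = 0.250000.
P(Species=sp4) = 0.014 + 0.045 + 0.042 + 0.053 + 0.068 = 0.222; P(Habitat=forest | Species=sp4) = 0.014/0.222 = 0.063063.
Difference = 0.18694.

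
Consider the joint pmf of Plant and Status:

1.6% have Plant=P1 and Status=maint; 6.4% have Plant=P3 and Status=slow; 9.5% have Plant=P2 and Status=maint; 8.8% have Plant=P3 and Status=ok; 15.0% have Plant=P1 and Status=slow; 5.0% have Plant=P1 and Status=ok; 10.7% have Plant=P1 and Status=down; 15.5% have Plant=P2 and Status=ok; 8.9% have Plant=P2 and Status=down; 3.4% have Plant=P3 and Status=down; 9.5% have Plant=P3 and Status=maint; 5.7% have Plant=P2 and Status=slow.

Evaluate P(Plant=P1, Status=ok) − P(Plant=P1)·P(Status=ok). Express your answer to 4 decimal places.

-0.0446

P(Plant=P1) = 0.050 + 0.150 + 0.107 + 0.016 = 0.323.
P(Status=ok) = 0.050 + 0.155 + 0.088 = 0.293.
P(Plant=P1, Status=ok) − P(Plant=P1)P(Status=ok) = 0.050 − 0.323×0.293 = -0.0446.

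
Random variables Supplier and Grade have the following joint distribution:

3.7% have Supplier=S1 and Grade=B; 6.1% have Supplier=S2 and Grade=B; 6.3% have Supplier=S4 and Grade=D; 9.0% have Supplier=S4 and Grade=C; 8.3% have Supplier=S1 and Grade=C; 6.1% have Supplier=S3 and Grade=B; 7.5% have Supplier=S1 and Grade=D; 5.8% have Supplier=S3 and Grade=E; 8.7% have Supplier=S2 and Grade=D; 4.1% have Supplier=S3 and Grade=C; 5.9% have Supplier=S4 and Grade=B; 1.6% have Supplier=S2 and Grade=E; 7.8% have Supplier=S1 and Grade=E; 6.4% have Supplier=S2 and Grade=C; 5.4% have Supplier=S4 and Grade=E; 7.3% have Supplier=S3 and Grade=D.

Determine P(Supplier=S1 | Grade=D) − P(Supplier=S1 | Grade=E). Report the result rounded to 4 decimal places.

P(Grade=D) = 0.075 + 0.087 + 0.073 + 0.063 = 0.298; P(Supplier=S1 | Grade=D) = 0.075/0.298 = 0.25168.
P(Grade=E) = 0.078 + 0.016 + 0.058 + 0.054 = 0.206; P(Supplier=S1 | Grade=E) = 0.078/0.206 = 0.37864.
Difference = -0.1270.

-0.1270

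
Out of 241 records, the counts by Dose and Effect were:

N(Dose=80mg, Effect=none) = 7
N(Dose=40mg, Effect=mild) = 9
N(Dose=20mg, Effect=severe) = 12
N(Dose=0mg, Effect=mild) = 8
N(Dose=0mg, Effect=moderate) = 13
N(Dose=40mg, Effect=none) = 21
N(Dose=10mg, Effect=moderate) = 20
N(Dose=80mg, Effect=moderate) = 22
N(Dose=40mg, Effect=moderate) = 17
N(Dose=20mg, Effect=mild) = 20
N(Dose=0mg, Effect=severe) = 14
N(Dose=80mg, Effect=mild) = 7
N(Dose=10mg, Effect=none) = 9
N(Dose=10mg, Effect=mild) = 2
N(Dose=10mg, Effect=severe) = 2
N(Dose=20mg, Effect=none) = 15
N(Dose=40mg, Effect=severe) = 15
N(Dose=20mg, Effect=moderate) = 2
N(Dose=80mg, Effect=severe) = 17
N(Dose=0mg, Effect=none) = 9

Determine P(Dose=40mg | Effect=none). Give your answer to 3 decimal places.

0.344

Total with Effect=none: 9 + 9 + 15 + 21 + 7 = 61.
P(Dose=40mg | Effect=none) = 21/61 = 0.344.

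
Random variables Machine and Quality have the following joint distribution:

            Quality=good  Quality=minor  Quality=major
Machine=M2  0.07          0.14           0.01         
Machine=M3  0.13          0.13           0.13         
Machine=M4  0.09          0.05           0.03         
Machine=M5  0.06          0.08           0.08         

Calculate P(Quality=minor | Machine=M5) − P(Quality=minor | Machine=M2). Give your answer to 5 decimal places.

P(Machine=M5) = 0.06 + 0.08 + 0.08 = 0.22; P(Quality=minor | Machine=M5) = 0.08/0.22 = 0.363636.
P(Machine=M2) = 0.07 + 0.14 + 0.01 = 0.22; P(Quality=minor | Machine=M2) = 0.14/0.22 = 0.636364.
Difference = -0.27273.

-0.27273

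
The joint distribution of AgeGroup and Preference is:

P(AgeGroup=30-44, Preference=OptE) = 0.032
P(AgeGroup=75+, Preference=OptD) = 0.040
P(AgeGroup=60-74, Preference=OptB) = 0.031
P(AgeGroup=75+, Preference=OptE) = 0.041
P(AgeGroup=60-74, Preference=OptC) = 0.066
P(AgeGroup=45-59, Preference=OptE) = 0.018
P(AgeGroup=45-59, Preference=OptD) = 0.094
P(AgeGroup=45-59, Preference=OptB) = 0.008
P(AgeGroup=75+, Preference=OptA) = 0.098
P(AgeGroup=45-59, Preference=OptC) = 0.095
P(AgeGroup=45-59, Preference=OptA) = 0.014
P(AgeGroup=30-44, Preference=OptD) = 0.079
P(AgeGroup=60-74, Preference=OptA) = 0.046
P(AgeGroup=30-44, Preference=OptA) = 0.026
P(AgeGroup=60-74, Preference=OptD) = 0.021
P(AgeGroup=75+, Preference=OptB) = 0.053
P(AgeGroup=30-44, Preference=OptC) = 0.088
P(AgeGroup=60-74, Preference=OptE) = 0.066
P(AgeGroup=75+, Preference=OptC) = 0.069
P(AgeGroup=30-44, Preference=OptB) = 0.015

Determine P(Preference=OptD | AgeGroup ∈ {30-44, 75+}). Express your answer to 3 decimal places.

P(AgeGroup=30-44) = 0.026 + 0.015 + 0.088 + 0.079 + 0.032 = 0.240.
P(AgeGroup=75+) = 0.098 + 0.053 + 0.069 + 0.040 + 0.041 = 0.301.
P(AgeGroup ∈ {30-44, 75+}) = 0.240 + 0.301 = 0.541; P(Preference=OptD, AgeGroup ∈ {30-44, 75+}) = 0.079 + 0.040 = 0.119.
P(Preference=OptD | AgeGroup ∈ {30-44, 75+}) = 0.119/0.541 = 0.220.

0.220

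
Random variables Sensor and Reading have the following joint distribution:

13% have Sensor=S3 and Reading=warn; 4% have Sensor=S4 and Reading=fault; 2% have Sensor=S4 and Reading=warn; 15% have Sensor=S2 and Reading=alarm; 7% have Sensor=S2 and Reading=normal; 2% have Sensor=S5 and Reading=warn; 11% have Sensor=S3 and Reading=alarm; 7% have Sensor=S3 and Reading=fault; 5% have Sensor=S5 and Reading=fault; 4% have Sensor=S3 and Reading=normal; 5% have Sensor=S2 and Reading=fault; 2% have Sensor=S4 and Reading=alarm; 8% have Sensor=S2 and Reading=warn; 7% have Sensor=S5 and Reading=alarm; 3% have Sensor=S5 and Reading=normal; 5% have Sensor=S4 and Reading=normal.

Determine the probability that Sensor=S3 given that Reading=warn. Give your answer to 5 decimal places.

P(Reading=warn) = 0.08 + 0.13 + 0.02 + 0.02 = 0.25.
P(Sensor=S3 | Reading=warn) = 0.13/0.25 = 0.52000.

0.52000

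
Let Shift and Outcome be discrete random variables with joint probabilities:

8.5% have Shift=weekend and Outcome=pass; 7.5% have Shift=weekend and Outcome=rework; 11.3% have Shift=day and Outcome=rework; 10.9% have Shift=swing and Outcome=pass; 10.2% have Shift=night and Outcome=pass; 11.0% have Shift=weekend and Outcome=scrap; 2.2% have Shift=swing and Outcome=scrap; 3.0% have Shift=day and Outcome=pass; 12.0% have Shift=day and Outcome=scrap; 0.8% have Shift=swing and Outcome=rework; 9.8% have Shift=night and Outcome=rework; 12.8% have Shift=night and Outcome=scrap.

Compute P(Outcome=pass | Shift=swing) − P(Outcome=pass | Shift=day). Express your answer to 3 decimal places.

P(Shift=swing) = 0.109 + 0.008 + 0.022 = 0.139; P(Outcome=pass | Shift=swing) = 0.109/0.139 = 0.7842.
P(Shift=day) = 0.030 + 0.113 + 0.120 = 0.263; P(Outcome=pass | Shift=day) = 0.030/0.263 = 0.1141.
Difference = 0.670.

0.670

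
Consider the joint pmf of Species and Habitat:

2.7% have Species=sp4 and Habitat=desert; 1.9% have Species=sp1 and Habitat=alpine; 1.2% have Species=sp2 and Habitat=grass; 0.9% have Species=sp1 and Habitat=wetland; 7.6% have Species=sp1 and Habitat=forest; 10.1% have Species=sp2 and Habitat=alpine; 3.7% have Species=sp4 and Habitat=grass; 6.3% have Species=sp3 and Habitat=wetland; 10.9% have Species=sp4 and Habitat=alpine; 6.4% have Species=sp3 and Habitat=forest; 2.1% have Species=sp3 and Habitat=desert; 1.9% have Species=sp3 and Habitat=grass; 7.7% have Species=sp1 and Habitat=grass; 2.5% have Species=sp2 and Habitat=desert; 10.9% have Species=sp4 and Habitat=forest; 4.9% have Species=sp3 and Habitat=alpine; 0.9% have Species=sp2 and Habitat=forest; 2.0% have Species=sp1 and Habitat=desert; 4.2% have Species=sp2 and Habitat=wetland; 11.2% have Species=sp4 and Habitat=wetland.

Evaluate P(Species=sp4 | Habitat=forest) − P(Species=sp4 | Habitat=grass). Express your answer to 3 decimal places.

0.167

P(Habitat=forest) = 0.076 + 0.009 + 0.064 + 0.109 = 0.258; P(Species=sp4 | Habitat=forest) = 0.109/0.258 = 0.4225.
P(Habitat=grass) = 0.077 + 0.012 + 0.019 + 0.037 = 0.145; P(Species=sp4 | Habitat=grass) = 0.037/0.145 = 0.2552.
Difference = 0.167.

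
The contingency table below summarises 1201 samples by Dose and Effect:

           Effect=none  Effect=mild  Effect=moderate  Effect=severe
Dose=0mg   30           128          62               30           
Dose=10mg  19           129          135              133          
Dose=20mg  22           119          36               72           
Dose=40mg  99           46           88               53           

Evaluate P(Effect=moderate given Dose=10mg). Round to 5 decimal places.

0.32452

Total with Dose=10mg: 19 + 129 + 135 + 133 = 416.
P(Effect=moderate | Dose=10mg) = 135/416 = 0.32452.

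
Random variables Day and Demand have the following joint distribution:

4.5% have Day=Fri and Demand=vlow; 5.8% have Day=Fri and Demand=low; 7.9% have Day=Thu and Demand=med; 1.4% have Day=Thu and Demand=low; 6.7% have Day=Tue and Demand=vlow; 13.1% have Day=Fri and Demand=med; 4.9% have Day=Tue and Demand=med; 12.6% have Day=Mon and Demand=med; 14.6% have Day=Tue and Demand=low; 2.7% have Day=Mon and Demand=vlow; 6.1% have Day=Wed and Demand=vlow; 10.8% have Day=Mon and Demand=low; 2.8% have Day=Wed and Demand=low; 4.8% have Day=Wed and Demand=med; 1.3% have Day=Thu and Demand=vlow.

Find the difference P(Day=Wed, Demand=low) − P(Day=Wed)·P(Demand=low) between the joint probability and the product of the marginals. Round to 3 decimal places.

P(Day=Wed) = 0.061 + 0.028 + 0.048 = 0.137.
P(Demand=low) = 0.108 + 0.146 + 0.028 + 0.014 + 0.058 = 0.354.
P(Day=Wed, Demand=low) − P(Day=Wed)P(Demand=low) = 0.028 − 0.137×0.354 = -0.020.

-0.020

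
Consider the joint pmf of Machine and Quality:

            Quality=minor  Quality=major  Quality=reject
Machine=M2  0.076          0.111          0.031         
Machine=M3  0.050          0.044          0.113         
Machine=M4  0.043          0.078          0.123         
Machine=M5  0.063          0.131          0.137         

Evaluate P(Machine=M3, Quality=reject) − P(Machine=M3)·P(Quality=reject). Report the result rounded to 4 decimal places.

0.0294

P(Machine=M3) = 0.050 + 0.044 + 0.113 = 0.207.
P(Quality=reject) = 0.031 + 0.113 + 0.123 + 0.137 = 0.404.
P(Machine=M3, Quality=reject) − P(Machine=M3)P(Quality=reject) = 0.113 − 0.207×0.404 = 0.0294.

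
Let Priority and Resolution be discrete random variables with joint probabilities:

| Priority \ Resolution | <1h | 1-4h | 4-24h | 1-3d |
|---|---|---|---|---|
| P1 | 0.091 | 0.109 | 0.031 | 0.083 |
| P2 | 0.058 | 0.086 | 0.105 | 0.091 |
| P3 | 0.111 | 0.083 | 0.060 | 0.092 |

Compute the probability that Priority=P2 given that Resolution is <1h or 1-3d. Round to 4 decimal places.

0.2833

P(Resolution=<1h) = 0.091 + 0.058 + 0.111 = 0.260.
P(Resolution=1-3d) = 0.083 + 0.091 + 0.092 = 0.266.
P(Resolution ∈ {<1h, 1-3d}) = 0.260 + 0.266 = 0.526; P(Priority=P2, Resolution ∈ {<1h, 1-3d}) = 0.058 + 0.091 = 0.149.
P(Priority=P2 | Resolution ∈ {<1h, 1-3d}) = 0.149/0.526 = 0.2833.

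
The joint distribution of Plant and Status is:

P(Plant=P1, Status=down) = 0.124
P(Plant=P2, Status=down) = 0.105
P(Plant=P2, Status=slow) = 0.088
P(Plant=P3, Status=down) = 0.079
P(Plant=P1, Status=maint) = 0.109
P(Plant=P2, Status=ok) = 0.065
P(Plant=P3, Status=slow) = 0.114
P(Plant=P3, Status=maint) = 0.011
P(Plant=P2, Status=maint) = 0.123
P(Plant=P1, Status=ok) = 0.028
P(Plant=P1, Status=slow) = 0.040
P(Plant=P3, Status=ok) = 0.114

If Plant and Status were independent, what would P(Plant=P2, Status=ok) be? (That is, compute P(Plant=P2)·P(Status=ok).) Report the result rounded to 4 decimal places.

P(Plant=P2) = 0.065 + 0.088 + 0.105 + 0.123 = 0.381.
P(Status=ok) = 0.028 + 0.065 + 0.114 = 0.207.
Product: 0.381 × 0.207 = 0.0789.

0.0789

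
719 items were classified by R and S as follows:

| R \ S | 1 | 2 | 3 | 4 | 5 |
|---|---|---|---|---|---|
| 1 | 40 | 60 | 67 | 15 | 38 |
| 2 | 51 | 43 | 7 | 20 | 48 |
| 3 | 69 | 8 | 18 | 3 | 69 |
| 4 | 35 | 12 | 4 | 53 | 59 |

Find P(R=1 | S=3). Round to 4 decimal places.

0.6979

Total with S=3: 67 + 7 + 18 + 4 = 96.
P(R=1 | S=3) = 67/96 = 0.6979.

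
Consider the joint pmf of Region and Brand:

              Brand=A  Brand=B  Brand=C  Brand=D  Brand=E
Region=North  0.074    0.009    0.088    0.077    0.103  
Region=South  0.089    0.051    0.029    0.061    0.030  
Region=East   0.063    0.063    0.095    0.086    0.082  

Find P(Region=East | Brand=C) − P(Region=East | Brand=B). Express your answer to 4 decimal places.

-0.0641

P(Brand=C) = 0.088 + 0.029 + 0.095 = 0.212; P(Region=East | Brand=C) = 0.095/0.212 = 0.44811.
P(Brand=B) = 0.009 + 0.051 + 0.063 = 0.123; P(Region=East | Brand=B) = 0.063/0.123 = 0.51220.
Difference = -0.0641.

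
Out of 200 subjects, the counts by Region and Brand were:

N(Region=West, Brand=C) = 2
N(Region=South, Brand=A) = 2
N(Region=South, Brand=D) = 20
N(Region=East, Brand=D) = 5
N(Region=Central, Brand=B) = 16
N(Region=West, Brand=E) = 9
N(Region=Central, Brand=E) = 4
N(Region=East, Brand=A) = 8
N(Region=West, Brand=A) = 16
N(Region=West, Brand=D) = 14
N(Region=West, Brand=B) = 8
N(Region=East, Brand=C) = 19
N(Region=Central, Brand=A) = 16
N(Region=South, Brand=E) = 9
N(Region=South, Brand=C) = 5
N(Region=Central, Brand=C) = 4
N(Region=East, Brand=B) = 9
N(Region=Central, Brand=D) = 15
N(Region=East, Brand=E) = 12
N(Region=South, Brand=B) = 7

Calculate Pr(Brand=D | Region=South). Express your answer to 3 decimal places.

0.465

Total with Region=South: 2 + 7 + 5 + 20 + 9 = 43.
P(Brand=D | Region=South) = 20/43 = 0.465.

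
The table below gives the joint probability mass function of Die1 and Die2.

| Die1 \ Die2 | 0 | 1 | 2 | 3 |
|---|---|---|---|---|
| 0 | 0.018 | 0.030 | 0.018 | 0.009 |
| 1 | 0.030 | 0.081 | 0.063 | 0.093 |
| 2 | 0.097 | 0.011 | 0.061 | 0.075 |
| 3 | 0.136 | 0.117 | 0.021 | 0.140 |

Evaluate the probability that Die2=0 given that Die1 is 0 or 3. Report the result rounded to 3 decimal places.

P(Die1=0) = 0.018 + 0.030 + 0.018 + 0.009 = 0.075.
P(Die1=3) = 0.136 + 0.117 + 0.021 + 0.140 = 0.414.
P(Die1 ∈ {0, 3}) = 0.075 + 0.414 = 0.489; P(Die2=0, Die1 ∈ {0, 3}) = 0.018 + 0.136 = 0.154.
P(Die2=0 | Die1 ∈ {0, 3}) = 0.154/0.489 = 0.315.

0.315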